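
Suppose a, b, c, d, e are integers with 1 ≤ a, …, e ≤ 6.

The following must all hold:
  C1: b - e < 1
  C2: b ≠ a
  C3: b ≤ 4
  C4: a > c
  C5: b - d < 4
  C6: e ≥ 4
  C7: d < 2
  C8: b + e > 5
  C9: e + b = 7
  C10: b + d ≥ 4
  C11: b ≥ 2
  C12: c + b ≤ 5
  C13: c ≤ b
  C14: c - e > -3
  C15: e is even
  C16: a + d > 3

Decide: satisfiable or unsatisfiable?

One satisfying assignment is a = 5, b = 3, c = 2, d = 1, e = 4.
For the less obvious constraints — constraint 1: b - e = -1; constraint 5: b - d = 2; constraint 8: b + e = 7 — and the others hold by inspection.

Satisfiable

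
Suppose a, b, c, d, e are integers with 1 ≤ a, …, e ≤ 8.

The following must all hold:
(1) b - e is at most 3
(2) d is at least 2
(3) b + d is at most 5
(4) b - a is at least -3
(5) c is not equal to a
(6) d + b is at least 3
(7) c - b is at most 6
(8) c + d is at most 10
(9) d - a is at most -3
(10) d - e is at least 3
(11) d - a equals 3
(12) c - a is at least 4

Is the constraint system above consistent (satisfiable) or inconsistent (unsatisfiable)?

Constraints 1, 7, 9, 10, and 12 give d − e ≥ 3, e − b ≥ -3, b − c ≥ -6, c − a ≥ 4, a − d ≥ 3.
Adding all 5 inequalities: the left sides telescope to 0, and the right sides sum to 3 + (-3) + (-6) + 4 + 3 = 1. So 0 ≥ 1, which is false.

Unsatisfiable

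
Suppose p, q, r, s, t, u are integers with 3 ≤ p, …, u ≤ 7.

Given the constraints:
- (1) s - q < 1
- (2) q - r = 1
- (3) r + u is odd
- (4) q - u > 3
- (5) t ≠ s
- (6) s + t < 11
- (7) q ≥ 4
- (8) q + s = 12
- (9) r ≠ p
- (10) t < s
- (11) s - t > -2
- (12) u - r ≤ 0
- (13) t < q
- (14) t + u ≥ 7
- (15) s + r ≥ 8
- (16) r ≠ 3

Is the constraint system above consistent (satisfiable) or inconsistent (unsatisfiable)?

One satisfying assignment is p = 3, q = 7, r = 6, s = 5, t = 4, u = 3.
For the less obvious constraints — constraint 1: s - q = -2; constraint 2: q - r = 1; constraint 4: q - u = 4 — and the others hold by inspection.

Satisfiable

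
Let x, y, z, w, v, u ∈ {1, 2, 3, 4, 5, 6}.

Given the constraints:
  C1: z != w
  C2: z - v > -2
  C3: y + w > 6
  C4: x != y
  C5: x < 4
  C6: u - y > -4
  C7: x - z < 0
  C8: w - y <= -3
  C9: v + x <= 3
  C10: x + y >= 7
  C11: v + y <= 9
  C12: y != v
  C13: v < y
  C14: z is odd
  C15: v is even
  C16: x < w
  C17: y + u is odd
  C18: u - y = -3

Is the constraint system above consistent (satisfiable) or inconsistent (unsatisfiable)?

Setting (x, y, z, w, v, u) = (1, 6, 3, 2, 2, 3) satisfies everything: constraint 2: z - v = 1; constraint 3: y + w = 8, and the others follow.

Satisfiable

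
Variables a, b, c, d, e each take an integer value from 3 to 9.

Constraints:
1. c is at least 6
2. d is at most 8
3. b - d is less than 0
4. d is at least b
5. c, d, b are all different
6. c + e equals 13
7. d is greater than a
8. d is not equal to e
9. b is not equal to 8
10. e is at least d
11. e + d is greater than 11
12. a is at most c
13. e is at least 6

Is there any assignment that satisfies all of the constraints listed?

Satisfiable

One satisfying assignment is a = 3, b = 3, c = 6, d = 5, e = 7.
For the less obvious constraints — constraint 3: b - d = -2; constraint 6: c + e = 13 — and the others hold by inspection.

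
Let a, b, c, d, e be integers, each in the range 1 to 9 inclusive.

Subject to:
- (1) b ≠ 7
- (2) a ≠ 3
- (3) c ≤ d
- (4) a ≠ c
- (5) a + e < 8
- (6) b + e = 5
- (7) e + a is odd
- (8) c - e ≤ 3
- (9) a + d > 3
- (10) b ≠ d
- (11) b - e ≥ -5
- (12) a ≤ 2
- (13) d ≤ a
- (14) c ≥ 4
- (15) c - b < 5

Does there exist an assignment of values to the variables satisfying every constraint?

Unsatisfiable

From constraints 3 and 14: d ≥ c and c ≥ 4, so d ≥ 4. From constraints 12 and 13: d ≤ a and a ≤ 2, so d ≤ 2. But 2 < 4, so no value of d works.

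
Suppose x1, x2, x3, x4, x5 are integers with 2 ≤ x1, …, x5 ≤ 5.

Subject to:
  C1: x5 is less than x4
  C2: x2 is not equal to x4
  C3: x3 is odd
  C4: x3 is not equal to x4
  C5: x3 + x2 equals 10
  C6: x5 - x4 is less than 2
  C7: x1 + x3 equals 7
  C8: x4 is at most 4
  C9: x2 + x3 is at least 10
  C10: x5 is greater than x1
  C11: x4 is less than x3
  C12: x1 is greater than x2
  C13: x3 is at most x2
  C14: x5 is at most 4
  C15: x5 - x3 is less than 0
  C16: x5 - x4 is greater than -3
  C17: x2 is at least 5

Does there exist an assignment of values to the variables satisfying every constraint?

Constraints 1, 10, 11, 12, and 13 give x2 < x1, x1 < x5, x5 < x4, x4 < x3, x3 ≤ x2. Chaining: x2 < x1 < x5 < x4 < x3 ≤ x2, which forces x2 < x2 — impossible.

Unsatisfiable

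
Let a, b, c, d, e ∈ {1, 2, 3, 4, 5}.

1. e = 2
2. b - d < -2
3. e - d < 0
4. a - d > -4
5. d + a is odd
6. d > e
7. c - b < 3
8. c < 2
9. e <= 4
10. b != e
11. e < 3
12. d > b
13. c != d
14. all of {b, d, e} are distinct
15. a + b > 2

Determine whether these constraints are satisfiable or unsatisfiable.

Satisfiable

The assignment a = 4, b = 1, c = 1, d = 5, e = 2 works:
  constraint 2 holds since b - d = -4.
  constraint 3 holds since e - d = -3.
  constraint 4 holds since a - d = -1.
The rest check out directly.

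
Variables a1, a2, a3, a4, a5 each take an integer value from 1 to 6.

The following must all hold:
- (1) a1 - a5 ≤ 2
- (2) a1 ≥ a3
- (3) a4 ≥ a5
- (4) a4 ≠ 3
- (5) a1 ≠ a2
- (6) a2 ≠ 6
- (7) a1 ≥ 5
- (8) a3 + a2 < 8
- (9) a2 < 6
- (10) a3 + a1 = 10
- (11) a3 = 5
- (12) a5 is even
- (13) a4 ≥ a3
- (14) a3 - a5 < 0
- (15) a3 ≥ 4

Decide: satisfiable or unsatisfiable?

Satisfiable

The assignment a1 = 5, a2 = 1, a3 = 5, a4 = 6, a5 = 6 works:
  constraint 1 holds since a1 - a5 = -1.
  constraint 8 holds since a3 + a2 = 6.
The rest check out directly.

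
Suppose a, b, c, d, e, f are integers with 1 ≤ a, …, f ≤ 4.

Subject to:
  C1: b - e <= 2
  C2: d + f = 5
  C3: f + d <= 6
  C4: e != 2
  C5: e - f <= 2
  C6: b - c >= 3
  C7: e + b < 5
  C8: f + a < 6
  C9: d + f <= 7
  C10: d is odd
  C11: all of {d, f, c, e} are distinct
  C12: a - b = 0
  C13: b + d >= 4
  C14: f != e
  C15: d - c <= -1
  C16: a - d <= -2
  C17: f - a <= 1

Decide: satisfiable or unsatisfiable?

Constraints 1, 5, 6, 15, 16, and 17 give c − d ≥ 1, d − a ≥ 2, a − f ≥ -1, f − e ≥ -2, e − b ≥ -2, b − c ≥ 3.
Adding all 6 inequalities: the left sides telescope to 0, and the right sides sum to 1 + 2 + (-1) + (-2) + (-2) + 3 = 1. So 0 ≥ 1, which is false.

Unsatisfiable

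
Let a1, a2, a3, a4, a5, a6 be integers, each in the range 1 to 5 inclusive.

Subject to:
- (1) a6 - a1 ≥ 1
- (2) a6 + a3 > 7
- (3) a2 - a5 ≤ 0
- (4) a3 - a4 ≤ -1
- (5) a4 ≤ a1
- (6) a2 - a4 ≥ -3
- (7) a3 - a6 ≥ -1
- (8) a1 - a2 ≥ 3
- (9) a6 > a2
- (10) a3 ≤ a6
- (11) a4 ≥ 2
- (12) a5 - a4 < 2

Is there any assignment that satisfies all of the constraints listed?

Constraints 1, 4, 6, 7, and 8 give a6 − a1 ≥ 1, a1 − a2 ≥ 3, a2 − a4 ≥ -3, a4 − a3 ≥ 1, a3 − a6 ≥ -1.
Adding all 5 inequalities: the left sides telescope to 0, and the right sides sum to 1 + 3 + (-3) + 1 + (-1) = 1. So 0 ≥ 1, which is false.

Unsatisfiable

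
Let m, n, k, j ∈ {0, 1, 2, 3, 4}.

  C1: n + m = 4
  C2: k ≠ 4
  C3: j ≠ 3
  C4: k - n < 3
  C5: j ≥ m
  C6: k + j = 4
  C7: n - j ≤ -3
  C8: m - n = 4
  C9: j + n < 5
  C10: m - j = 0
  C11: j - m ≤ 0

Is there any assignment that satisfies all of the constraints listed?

Satisfiable

One satisfying assignment is m = 4, n = 0, k = 0, j = 4.
For the less obvious constraints — constraint 1: n + m = 4; constraint 4: k - n = 0 — and the others hold by inspection.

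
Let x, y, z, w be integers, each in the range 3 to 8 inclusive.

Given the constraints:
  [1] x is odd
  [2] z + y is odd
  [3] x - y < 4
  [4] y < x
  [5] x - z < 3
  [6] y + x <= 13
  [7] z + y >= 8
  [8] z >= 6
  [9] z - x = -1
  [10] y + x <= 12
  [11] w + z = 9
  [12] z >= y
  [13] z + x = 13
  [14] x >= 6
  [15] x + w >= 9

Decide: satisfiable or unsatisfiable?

Satisfiable

Take x = 7, y = 5, z = 6, w = 3. Then constraint 3: x - y = 2; constraint 5: x - z = 1, and every other listed constraint is also met.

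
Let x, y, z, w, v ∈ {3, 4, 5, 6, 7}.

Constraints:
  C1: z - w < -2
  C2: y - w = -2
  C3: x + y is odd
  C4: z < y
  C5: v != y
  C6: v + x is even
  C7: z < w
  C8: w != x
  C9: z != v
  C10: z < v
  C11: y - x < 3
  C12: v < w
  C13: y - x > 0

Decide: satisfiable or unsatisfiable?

Take x = 4, y = 5, z = 4, w = 7, v = 6. Then constraint 1: z - w = -3; constraint 2: y - w = -2; constraint 11: y - x = 1, and every other listed constraint is also met.

Satisfiable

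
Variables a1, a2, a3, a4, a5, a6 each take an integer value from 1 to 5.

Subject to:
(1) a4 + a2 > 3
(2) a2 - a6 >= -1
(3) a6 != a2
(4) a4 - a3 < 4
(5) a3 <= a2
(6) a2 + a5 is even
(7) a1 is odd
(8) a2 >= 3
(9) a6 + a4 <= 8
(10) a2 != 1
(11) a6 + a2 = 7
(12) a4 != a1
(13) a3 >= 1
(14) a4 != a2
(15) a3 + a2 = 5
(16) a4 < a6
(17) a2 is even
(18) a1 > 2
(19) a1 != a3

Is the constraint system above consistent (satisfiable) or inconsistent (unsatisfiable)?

Take a1 = 3, a2 = 4, a3 = 1, a4 = 2, a5 = 4, a6 = 3. Then constraint 1: a4 + a2 = 6; constraint 2: a2 - a6 = 1, and every other listed constraint is also met.

Satisfiable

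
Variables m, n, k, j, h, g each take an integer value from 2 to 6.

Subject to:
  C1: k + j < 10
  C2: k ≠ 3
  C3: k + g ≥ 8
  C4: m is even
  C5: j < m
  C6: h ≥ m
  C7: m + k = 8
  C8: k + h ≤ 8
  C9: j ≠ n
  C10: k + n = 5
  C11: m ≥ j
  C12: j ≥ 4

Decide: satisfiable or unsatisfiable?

Satisfiable

Setting (m, n, k, j, h, g) = (6, 3, 2, 5, 6, 6) satisfies everything: constraint 1: k + j = 7; constraint 3: k + g = 8, and the others follow.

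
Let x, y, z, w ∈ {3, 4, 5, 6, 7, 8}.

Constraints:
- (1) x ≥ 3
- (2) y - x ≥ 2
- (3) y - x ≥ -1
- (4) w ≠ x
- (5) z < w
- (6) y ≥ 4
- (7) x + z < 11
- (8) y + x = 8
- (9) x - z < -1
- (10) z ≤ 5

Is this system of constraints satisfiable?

Setting (x, y, z, w) = (3, 5, 5, 8) satisfies everything: constraint 2: y - x = 2; constraint 3: y - x = 2, and the others follow.

Satisfiable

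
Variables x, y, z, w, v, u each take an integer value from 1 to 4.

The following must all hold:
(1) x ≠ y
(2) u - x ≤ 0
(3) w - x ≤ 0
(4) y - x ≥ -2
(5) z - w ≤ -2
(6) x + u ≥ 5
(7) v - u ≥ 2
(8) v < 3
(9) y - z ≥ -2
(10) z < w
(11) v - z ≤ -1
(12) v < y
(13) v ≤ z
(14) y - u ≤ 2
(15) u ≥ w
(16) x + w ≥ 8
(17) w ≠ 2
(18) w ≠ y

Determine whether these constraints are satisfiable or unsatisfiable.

Unsatisfiable

Constraints 3, 4, 5, 7, 11, and 14 give z − v ≥ 1, v − u ≥ 2, u − y ≥ -2, y − x ≥ -2, x − w ≥ 0, w − z ≥ 2.
Adding all 6 inequalities: the left sides telescope to 0, and the right sides sum to 1 + 2 + (-2) + (-2) + 0 + 2 = 1. So 0 ≥ 1, which is false.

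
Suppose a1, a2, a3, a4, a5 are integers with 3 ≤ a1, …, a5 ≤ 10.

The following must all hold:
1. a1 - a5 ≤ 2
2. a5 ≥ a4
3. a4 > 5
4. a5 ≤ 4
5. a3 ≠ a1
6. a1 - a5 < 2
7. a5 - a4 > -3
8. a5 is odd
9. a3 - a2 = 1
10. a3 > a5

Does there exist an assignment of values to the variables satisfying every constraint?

From constraint 3: a4 ≥ 6. From constraints 2 and 4: a4 ≤ a5 and a5 ≤ 4, so a4 ≤ 4. But 4 < 6, so no value of a4 works.

Unsatisfiable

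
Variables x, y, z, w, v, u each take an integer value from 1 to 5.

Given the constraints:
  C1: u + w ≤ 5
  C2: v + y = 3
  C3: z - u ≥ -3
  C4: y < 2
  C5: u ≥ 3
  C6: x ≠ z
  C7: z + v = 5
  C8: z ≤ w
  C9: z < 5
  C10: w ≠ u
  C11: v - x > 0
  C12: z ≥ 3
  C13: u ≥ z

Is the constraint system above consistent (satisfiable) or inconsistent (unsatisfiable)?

Unsatisfiable

From constraint 5: u ≥ 3. From constraints 8 and 12: w ≥ z ≥ 3. Hence u + w ≥ 6. But constraint 1 requires u + w ≤ 5, and 5 < 6. Contradiction.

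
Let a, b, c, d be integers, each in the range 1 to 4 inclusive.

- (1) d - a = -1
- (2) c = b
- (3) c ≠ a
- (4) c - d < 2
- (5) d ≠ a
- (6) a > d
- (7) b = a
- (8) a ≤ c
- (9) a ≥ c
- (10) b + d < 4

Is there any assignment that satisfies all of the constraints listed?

Unsatisfiable

From constraints 2 and 7, c = b = a, so c = a. But constraint 3 says c ≠ a. Contradiction.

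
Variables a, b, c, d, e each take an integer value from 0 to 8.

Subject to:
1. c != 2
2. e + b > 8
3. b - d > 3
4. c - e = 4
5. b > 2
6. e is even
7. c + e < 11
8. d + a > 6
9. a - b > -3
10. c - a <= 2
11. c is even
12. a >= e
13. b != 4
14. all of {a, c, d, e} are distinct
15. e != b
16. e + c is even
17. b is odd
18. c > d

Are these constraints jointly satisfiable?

Satisfiable

Try a = 7, b = 7, c = 6, d = 1, e = 2.
Check constraint 2: e + b = 9; constraint 3: b - d = 6; constraint 4: c - e = 4. The remaining constraints are straightforward to verify.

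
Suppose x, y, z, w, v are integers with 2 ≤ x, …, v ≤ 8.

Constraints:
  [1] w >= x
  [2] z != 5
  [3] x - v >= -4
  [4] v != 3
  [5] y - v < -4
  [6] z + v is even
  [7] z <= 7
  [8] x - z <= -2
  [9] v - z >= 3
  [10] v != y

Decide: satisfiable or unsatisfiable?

Unsatisfiable

Constraints 3, 8, and 9 give v − z ≥ 3, z − x ≥ 2, x − v ≥ -4.
Adding all 3 inequalities: the left sides telescope to 0, and the right sides sum to 3 + 2 + (-4) = 1. So 0 ≥ 1, which is false.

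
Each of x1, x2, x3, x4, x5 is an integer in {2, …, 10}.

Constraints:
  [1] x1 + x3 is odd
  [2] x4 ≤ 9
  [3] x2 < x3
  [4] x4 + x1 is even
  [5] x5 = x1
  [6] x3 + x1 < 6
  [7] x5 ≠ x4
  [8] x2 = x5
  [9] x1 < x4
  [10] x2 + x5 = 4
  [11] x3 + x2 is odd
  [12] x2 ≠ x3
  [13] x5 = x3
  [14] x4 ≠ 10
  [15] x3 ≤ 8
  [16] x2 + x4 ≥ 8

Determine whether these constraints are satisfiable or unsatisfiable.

From constraints 8 and 13, x2 = x5 = x3, so x2 = x3. But constraint 12 says x2 ≠ x3. Contradiction.

Unsatisfiable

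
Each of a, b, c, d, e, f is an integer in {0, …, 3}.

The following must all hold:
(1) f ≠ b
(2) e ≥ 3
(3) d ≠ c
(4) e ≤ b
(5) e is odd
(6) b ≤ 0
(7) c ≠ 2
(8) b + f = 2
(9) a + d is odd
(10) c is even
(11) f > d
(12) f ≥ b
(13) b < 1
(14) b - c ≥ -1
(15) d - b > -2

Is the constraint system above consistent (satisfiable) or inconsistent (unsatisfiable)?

From constraints 2 and 4: b ≥ e and e ≥ 3, so b ≥ 3. From constraint 6: b ≤ 0. But 0 < 3, so no value of b works.

Unsatisfiable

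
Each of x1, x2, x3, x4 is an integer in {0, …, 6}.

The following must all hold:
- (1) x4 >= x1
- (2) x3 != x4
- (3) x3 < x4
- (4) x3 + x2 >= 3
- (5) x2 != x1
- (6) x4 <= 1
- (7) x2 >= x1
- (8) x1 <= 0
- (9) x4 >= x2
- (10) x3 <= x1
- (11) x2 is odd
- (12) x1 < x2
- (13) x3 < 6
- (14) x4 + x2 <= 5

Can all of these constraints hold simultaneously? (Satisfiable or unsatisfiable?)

From constraints 8 and 10: x3 ≤ x1 ≤ 0. From constraints 6 and 9: x2 ≤ x4 ≤ 1. Hence x3 + x2 ≤ 1. But constraint 4 requires x3 + x2 ≥ 3, and 3 > 1. Contradiction.

Unsatisfiable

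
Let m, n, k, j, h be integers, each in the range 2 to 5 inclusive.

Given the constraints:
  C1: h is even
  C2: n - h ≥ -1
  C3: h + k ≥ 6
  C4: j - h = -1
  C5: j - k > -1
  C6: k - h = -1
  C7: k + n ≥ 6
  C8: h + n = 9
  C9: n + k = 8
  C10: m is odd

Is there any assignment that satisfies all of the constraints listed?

One satisfying assignment is m = 3, n = 5, k = 3, j = 3, h = 4.
For the less obvious constraints — constraint 2: n - h = 1; constraint 3: h + k = 7; constraint 4: j - h = -1 — and the others hold by inspection.

Satisfiable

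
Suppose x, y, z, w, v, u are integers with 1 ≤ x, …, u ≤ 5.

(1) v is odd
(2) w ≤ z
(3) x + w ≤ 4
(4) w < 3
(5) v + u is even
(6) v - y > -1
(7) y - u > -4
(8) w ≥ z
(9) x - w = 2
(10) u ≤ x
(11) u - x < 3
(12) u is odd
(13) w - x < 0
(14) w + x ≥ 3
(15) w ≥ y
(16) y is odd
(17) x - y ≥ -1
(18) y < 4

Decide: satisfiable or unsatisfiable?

Satisfiable

The assignment x = 3, y = 1, z = 1, w = 1, v = 3, u = 3 works:
  constraint 3 holds since x + w = 4.
  constraint 6 holds since v - y = 2.
  constraint 7 holds since y - u = -2.
The rest check out directly.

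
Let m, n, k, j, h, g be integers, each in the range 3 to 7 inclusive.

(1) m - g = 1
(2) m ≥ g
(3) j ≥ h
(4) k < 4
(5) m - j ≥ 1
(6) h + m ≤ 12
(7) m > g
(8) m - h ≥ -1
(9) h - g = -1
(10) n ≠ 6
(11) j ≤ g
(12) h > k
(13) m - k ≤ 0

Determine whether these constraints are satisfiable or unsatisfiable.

Constraints 3, 7, 11, 12, and 13 give h ≤ j, j ≤ g, g < m, m ≤ k, k < h. Chaining: h ≤ j ≤ g < m ≤ k < h, which forces h < h — impossible.

Unsatisfiable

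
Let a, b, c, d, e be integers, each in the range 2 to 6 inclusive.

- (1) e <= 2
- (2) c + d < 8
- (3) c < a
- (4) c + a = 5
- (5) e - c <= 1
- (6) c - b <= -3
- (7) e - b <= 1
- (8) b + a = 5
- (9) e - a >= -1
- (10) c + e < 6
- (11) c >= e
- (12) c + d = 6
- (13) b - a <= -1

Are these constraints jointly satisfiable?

Constraints 5, 6, 9, and 13 give b − c ≥ 3, c − e ≥ -1, e − a ≥ -1, a − b ≥ 1.
Adding all 4 inequalities: the left sides telescope to 0, and the right sides sum to 3 + (-1) + (-1) + 1 = 2. So 0 ≥ 2, which is false.

Unsatisfiable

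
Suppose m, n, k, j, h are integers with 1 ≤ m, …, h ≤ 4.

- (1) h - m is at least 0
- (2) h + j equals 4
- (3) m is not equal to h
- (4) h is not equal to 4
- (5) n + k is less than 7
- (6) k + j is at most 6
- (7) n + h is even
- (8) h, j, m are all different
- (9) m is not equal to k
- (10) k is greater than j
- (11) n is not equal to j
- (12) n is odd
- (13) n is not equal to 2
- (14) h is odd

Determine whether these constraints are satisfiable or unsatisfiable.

Satisfiable

Try m = 2, n = 3, k = 3, j = 1, h = 3.
Check constraint 1: h - m = 1; constraint 2: h + j = 4; constraint 5: n + k = 6. The remaining constraints are straightforward to verify.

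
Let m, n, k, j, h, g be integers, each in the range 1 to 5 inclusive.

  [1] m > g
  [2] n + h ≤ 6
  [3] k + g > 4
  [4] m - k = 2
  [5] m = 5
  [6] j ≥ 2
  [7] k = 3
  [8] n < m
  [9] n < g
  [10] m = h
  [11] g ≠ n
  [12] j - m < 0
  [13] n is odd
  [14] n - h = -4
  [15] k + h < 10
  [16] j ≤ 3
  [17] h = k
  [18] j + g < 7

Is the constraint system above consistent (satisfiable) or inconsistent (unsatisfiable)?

Unsatisfiable

Constraint 5 fixes m = 5 and constraint 7 fixes k = 3. Constraints 10 and 17 give m = h = k, so m = k. But 5 ≠ 3 — contradiction.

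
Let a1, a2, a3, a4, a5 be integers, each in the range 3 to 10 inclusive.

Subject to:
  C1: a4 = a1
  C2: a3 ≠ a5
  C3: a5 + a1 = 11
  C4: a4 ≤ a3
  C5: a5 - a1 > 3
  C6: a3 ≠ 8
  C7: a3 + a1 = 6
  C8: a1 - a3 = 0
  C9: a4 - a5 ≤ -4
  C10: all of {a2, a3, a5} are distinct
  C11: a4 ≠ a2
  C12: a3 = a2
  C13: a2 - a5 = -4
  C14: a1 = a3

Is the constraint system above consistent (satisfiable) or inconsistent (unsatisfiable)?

From constraints 1, 12, and 14, a4 = a1 = a3 = a2, so a4 = a2. But constraint 11 says a4 ≠ a2. Contradiction.

Unsatisfiable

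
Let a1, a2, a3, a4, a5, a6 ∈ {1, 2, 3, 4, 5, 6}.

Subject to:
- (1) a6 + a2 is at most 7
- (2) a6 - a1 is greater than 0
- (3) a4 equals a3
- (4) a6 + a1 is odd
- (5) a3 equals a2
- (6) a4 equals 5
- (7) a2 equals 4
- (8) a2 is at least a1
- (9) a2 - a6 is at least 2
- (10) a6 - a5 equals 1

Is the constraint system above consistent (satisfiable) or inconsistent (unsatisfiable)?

Unsatisfiable

Constraint 6 fixes a4 = 5 and constraint 7 fixes a2 = 4. Constraints 3 and 5 give a4 = a3 = a2, so a4 = a2. But 5 ≠ 4 — contradiction.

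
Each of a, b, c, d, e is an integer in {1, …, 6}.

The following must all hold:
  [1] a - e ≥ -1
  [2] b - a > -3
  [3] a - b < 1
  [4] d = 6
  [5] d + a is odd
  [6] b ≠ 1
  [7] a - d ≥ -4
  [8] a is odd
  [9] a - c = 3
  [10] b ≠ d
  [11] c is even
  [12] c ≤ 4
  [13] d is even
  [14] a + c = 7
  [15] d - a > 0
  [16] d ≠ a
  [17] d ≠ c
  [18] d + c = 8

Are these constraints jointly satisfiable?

Satisfiable

One satisfying assignment is a = 5, b = 5, c = 2, d = 6, e = 5.
For the less obvious constraints — constraint 1: a - e = 0; constraint 2: b - a = 0; constraint 3: a - b = 0 — and the others hold by inspection.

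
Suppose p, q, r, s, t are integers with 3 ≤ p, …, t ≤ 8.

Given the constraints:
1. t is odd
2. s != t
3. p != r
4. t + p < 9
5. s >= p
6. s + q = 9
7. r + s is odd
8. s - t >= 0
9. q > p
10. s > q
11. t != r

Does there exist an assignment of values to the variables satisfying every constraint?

Try p = 3, q = 4, r = 4, s = 5, t = 3.
Check constraint 4: t + p = 6; constraint 6: s + q = 9; constraint 8: s - t = 2. The remaining constraints are straightforward to verify.

Satisfiable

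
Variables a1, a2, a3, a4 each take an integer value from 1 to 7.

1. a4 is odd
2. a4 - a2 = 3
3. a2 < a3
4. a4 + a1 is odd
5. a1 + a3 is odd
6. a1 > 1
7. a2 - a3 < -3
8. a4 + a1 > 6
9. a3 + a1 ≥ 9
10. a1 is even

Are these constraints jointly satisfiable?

The assignment a1 = 4, a2 = 2, a3 = 7, a4 = 5 works:
  constraint 2 holds since a4 - a2 = 3.
  constraint 7 holds since a2 - a3 = -5.
  constraint 8 holds since a4 + a1 = 9.
The rest check out directly.

Satisfiable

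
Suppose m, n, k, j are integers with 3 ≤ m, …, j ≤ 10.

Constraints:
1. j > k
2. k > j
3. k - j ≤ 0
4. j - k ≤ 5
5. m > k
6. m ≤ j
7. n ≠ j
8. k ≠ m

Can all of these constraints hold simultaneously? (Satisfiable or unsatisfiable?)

Unsatisfiable

Constraints 2, 5, and 6 give k < m, m ≤ j, j < k. Chaining: k < m ≤ j < k, which forces k < k — impossible.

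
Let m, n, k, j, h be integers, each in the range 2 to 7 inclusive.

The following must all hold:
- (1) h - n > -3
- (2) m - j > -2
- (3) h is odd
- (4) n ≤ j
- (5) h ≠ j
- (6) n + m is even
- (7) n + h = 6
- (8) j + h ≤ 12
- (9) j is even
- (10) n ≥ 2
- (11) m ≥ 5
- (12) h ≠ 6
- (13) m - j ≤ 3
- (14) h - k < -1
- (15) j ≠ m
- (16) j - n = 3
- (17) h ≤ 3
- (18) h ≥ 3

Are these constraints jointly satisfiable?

Satisfiable

One satisfying assignment is m = 7, n = 3, k = 5, j = 6, h = 3.
For the less obvious constraints — constraint 1: h - n = 0; constraint 2: m - j = 1 — and the others hold by inspection.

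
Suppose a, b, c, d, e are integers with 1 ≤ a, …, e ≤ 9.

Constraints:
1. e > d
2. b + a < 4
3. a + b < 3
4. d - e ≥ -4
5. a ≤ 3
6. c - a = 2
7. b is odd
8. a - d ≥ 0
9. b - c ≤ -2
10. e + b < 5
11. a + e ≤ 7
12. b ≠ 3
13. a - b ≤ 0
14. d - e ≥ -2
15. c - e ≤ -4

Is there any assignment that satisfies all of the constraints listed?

Constraints 4, 8, 9, 13, and 15 give a − d ≥ 0, d − e ≥ -4, e − c ≥ 4, c − b ≥ 2, b − a ≥ 0.
Adding all 5 inequalities: the left sides telescope to 0, and the right sides sum to 0 + (-4) + 4 + 2 + 0 = 2. So 0 ≥ 2, which is false.

Unsatisfiable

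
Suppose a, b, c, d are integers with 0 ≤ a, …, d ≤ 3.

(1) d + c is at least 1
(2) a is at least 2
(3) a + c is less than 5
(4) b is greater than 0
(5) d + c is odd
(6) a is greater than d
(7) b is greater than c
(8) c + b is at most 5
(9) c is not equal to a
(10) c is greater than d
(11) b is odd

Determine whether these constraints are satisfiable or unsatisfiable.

Setting (a, b, c, d) = (2, 3, 1, 0) satisfies everything: constraint 1: d + c = 1; constraint 3: a + c = 3, and the others follow.

Satisfiable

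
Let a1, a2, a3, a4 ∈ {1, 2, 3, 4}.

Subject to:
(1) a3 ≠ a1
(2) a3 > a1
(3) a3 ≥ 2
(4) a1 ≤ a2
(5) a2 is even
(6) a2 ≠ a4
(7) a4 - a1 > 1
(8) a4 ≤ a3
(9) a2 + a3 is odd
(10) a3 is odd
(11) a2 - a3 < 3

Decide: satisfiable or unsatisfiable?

Satisfiable

One satisfying assignment is a1 = 1, a2 = 4, a3 = 3, a4 = 3.
For the less obvious constraints — constraint 7: a4 - a1 = 2; constraint 11: a2 - a3 = 1 — and the others hold by inspection.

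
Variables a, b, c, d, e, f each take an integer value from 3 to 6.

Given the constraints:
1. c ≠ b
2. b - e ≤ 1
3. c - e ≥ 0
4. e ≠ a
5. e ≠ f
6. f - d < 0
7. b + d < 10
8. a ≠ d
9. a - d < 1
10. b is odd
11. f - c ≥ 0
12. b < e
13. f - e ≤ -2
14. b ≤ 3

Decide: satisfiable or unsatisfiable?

Constraints 3, 11, and 13 give e − f ≥ 2, f − c ≥ 0, c − e ≥ 0.
Adding all 3 inequalities: the left sides telescope to 0, and the right sides sum to 2 + 0 + 0 = 2. So 0 ≥ 2, which is false.

Unsatisfiable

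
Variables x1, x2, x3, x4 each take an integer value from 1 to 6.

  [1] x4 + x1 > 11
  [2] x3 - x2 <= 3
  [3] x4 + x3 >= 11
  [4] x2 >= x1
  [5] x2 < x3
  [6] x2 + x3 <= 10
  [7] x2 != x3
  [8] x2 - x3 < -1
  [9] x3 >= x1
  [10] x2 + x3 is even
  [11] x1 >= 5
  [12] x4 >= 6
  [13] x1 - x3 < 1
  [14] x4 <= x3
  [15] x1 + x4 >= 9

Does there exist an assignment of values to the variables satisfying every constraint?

From constraints 4 and 11: x2 ≥ x1 ≥ 5. From constraints 12 and 14: x3 ≥ x4 ≥ 6. Hence x2 + x3 ≥ 11. But constraint 6 requires x2 + x3 ≤ 10, and 10 < 11. Contradiction.

Unsatisfiable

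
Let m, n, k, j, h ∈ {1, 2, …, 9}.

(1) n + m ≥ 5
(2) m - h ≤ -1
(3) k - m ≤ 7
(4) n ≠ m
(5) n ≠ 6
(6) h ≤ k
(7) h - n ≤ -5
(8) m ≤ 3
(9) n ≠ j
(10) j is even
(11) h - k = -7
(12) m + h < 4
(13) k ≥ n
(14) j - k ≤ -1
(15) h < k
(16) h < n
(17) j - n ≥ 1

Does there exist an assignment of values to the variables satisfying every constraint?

Constraints 2, 3, 7, 14, and 17 give k − j ≥ 1, j − n ≥ 1, n − h ≥ 5, h − m ≥ 1, m − k ≥ -7.
Adding all 5 inequalities: the left sides telescope to 0, and the right sides sum to 1 + 1 + 5 + 1 + (-7) = 1. So 0 ≥ 1, which is false.

Unsatisfiable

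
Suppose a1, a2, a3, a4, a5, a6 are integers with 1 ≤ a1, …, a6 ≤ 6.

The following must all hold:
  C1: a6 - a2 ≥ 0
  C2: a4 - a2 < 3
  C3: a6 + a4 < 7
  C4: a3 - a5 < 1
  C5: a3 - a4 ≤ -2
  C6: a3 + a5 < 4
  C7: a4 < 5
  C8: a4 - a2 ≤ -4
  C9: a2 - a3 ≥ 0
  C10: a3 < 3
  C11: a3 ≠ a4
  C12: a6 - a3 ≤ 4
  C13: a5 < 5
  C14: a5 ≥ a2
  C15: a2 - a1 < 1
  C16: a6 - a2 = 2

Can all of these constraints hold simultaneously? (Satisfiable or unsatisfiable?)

Unsatisfiable

Constraints 1, 5, 8, and 12 give a3 − a6 ≥ -4, a6 − a2 ≥ 0, a2 − a4 ≥ 4, a4 − a3 ≥ 2.
Adding all 4 inequalities: the left sides telescope to 0, and the right sides sum to (-4) + 0 + 4 + 2 = 2. So 0 ≥ 2, which is false.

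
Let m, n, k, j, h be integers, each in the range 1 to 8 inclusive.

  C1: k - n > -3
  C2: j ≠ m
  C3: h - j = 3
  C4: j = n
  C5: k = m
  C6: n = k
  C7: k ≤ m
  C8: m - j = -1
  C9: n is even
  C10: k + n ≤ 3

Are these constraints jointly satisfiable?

From constraints 4, 5, and 6, j = n = k = m, so j = m. But constraint 2 says j ≠ m. Contradiction.

Unsatisfiable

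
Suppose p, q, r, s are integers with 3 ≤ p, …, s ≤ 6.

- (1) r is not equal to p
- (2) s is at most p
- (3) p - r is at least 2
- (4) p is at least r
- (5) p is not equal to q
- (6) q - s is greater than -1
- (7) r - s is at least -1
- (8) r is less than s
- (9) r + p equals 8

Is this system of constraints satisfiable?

Setting (p, q, r, s) = (5, 6, 3, 4) satisfies everything: constraint 3: p - r = 2; constraint 6: q - s = 2; constraint 7: r - s = -1, and the others follow.

Satisfiable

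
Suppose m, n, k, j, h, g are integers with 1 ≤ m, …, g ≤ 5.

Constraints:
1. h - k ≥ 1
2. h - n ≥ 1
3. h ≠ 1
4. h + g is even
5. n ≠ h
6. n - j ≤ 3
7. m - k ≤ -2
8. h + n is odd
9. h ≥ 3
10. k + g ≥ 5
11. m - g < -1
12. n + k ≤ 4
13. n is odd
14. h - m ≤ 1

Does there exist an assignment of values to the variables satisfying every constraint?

Constraints 1, 7, and 14 give h − k ≥ 1, k − m ≥ 2, m − h ≥ -1.
Adding all 3 inequalities: the left sides telescope to 0, and the right sides sum to 1 + 2 + (-1) = 2. So 0 ≥ 2, which is false.

Unsatisfiable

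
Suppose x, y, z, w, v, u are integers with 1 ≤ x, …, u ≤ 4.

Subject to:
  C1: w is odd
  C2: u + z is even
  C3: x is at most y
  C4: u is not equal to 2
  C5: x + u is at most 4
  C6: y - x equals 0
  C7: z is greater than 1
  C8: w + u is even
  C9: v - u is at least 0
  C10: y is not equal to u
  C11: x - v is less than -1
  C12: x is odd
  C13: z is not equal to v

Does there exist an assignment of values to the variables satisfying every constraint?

Satisfiable

The assignment x = 1, y = 1, z = 3, w = 3, v = 4, u = 3 works:
  constraint 5 holds since x + u = 4.
  constraint 6 holds since y - x = 0.
  constraint 9 holds since v - u = 1.
The rest check out directly.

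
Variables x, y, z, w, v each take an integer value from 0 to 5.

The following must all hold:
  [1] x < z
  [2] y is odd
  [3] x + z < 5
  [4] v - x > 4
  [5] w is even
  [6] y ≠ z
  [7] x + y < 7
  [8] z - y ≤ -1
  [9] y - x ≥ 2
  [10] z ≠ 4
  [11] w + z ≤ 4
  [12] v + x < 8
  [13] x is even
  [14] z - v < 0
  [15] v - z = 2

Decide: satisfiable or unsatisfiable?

One satisfying assignment is x = 0, y = 5, z = 3, w = 0, v = 5.
For the less obvious constraints — constraint 3: x + z = 3; constraint 4: v - x = 5 — and the others hold by inspection.

Satisfiable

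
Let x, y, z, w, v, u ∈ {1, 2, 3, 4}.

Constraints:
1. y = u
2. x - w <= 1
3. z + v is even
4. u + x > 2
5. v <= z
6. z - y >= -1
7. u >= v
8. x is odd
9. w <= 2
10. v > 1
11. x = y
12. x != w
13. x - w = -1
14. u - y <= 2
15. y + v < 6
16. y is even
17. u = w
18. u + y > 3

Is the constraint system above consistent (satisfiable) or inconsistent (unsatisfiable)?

From constraints 1, 11, and 17, x = y = u = w, so x = w. But constraint 12 says x ≠ w. Contradiction.

Unsatisfiable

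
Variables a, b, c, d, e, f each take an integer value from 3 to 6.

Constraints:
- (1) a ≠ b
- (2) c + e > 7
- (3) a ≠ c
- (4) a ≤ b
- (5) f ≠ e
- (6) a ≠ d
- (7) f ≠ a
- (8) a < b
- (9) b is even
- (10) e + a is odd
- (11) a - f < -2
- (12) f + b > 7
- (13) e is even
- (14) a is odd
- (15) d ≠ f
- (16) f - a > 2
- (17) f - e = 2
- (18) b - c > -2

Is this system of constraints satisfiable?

Setting (a, b, c, d, e, f) = (3, 4, 5, 5, 4, 6) satisfies everything: constraint 2: c + e = 9; constraint 11: a - f = -3; constraint 12: f + b = 10, and the others follow.

Satisfiable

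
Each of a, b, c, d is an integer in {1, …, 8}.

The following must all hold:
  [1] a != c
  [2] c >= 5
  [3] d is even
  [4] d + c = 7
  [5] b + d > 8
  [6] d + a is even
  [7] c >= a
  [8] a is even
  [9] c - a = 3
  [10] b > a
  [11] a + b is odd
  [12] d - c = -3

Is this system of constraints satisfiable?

Satisfiable

Setting (a, b, c, d) = (2, 7, 5, 2) satisfies everything: constraint 4: d + c = 7; constraint 5: b + d = 9, and the others follow.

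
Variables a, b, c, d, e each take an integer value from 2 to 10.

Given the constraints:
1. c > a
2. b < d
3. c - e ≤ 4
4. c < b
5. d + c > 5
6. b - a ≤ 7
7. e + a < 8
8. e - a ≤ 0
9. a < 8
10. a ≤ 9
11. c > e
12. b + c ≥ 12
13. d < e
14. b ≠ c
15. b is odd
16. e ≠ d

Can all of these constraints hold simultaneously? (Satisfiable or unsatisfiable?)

Constraints 1, 2, 4, 8, and 13 give b < d, d < e, e ≤ a, a < c, c < b. Chaining: b < d < e ≤ a < c < b, which forces b < b — impossible.

Unsatisfiable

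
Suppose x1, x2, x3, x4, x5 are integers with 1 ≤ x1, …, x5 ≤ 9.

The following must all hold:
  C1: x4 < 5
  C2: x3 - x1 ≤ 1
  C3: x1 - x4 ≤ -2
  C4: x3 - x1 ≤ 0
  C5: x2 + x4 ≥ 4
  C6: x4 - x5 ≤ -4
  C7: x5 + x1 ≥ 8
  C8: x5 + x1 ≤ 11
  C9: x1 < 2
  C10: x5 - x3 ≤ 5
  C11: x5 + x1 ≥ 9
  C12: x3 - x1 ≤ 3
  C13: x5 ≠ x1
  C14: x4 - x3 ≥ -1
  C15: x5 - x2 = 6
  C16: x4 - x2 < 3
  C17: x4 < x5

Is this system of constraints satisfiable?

Unsatisfiable

Constraints 3, 4, 6, and 10 give x3 − x5 ≥ -5, x5 − x4 ≥ 4, x4 − x1 ≥ 2, x1 − x3 ≥ 0.
Adding all 4 inequalities: the left sides telescope to 0, and the right sides sum to (-5) + 4 + 2 + 0 = 1. So 0 ≥ 1, which is false.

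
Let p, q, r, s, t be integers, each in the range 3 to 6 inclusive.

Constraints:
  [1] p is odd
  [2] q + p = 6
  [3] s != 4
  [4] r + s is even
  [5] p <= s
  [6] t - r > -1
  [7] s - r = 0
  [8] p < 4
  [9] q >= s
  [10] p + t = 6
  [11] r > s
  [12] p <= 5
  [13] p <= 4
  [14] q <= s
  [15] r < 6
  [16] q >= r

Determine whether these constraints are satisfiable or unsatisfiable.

Constraints 11, 14, and 16 give r ≤ q, q ≤ s, s < r. Chaining: r ≤ q ≤ s < r, which forces r < r — impossible.

Unsatisfiable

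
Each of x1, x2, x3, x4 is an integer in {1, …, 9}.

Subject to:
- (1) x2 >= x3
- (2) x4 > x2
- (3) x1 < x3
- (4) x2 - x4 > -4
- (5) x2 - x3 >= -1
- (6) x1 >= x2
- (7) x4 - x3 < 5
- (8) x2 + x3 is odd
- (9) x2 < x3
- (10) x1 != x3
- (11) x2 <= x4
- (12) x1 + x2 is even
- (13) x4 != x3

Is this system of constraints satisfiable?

Constraints 1, 3, and 6 give x1 < x3, x3 ≤ x2, x2 ≤ x1. Chaining: x1 < x3 ≤ x2 ≤ x1, which forces x1 < x1 — impossible.

Unsatisfiable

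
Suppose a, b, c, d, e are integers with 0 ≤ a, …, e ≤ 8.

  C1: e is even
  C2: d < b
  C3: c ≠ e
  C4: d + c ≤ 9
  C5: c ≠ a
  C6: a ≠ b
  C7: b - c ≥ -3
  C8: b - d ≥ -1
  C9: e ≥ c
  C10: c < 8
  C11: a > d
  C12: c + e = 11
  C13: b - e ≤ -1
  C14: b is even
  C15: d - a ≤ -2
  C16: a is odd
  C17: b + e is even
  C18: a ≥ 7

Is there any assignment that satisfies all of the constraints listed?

Take a = 7, b = 4, c = 5, d = 3, e = 6. Then constraint 4: d + c = 8; constraint 7: b - c = -1, and every other listed constraint is also met.

Satisfiable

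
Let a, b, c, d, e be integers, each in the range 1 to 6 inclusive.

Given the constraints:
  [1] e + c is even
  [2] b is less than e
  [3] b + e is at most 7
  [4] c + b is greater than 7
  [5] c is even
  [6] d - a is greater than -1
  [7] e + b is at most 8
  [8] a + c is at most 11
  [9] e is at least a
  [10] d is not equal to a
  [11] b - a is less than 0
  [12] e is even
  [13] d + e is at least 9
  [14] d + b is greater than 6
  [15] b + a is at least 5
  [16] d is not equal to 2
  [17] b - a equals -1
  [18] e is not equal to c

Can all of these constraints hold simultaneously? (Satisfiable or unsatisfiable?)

Satisfiable

Take a = 4, b = 3, c = 6, d = 5, e = 4. Then constraint 3: b + e = 7; constraint 4: c + b = 9, and every other listed constraint is also met.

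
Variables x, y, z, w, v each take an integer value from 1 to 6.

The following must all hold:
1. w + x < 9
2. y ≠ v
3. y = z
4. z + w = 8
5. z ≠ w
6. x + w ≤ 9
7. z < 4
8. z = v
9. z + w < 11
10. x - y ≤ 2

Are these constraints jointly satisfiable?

Unsatisfiable

From constraints 3 and 8, y = z = v, so y = v. But constraint 2 says y ≠ v. Contradiction.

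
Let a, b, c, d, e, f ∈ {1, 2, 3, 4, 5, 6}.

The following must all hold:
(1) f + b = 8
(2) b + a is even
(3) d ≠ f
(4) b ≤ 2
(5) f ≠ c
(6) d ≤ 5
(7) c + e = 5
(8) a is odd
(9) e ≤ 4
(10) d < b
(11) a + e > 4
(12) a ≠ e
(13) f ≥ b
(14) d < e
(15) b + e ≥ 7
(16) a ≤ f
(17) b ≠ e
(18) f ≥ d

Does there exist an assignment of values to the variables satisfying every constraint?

Unsatisfiable

From constraint 4: b ≤ 2. From constraint 9: e ≤ 4. Hence b + e ≤ 6. But constraint 15 requires b + e ≥ 7, and 7 > 6. Contradiction.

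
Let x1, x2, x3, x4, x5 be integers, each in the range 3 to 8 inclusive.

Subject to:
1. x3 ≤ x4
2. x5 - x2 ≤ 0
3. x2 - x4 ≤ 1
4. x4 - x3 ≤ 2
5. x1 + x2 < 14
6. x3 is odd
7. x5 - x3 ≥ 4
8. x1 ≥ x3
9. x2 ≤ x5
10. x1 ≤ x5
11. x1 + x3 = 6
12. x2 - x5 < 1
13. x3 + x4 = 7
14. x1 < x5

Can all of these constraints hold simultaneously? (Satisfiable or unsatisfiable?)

Unsatisfiable

Constraints 2, 3, 4, and 7 give x3 − x4 ≥ -2, x4 − x2 ≥ -1, x2 − x5 ≥ 0, x5 − x3 ≥ 4.
Adding all 4 inequalities: the left sides telescope to 0, and the right sides sum to (-2) + (-1) + 0 + 4 = 1. So 0 ≥ 1, which is false.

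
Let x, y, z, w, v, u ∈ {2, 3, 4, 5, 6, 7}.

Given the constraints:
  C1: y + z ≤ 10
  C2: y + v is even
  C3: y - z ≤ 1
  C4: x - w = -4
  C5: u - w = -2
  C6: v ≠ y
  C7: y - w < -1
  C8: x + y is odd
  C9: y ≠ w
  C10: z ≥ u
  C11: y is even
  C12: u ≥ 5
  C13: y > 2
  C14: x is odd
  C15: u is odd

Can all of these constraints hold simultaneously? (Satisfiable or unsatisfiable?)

Satisfiable

Try x = 3, y = 4, z = 6, w = 7, v = 6, u = 5.
Check constraint 1: y + z = 10; constraint 3: y - z = -2; constraint 4: x - w = -4. The remaining constraints are straightforward to verify.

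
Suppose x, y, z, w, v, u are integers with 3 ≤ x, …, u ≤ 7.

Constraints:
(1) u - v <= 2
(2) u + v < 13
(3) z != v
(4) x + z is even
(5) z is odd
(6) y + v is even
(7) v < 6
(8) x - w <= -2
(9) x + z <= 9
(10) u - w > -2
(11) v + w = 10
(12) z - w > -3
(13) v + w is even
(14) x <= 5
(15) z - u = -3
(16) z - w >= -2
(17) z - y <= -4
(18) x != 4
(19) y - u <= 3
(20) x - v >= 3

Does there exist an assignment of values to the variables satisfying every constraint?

Constraints 1, 8, 16, 17, 19, and 20 give z − w ≥ -2, w − x ≥ 2, x − v ≥ 3, v − u ≥ -2, u − y ≥ -3, y − z ≥ 4.
Adding all 6 inequalities: the left sides telescope to 0, and the right sides sum to (-2) + 2 + 3 + (-2) + (-3) + 4 = 2. So 0 ≥ 2, which is false.

Unsatisfiable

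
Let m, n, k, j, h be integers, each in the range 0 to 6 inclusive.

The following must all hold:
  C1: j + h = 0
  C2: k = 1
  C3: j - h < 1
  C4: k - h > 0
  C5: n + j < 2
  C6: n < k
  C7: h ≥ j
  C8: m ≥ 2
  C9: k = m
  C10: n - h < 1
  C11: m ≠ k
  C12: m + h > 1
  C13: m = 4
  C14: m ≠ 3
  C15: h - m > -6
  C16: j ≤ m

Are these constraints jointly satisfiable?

Unsatisfiable

Constraint 2 fixes k = 1 and constraint 13 fixes m = 4, but constraint 9 requires k = m. Since 1 ≠ 4, contradiction.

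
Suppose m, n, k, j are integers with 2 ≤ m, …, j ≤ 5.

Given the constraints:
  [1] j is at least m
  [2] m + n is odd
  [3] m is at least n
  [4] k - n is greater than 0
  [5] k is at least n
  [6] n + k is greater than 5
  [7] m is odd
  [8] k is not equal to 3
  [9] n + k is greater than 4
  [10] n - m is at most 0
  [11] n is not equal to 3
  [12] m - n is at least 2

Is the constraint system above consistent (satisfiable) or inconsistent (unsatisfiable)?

Satisfiable

The assignment m = 5, n = 2, k = 5, j = 5 works:
  constraint 4 holds since k - n = 3.
  constraint 6 holds since n + k = 7.
  constraint 9 holds since n + k = 7.
The rest check out directly.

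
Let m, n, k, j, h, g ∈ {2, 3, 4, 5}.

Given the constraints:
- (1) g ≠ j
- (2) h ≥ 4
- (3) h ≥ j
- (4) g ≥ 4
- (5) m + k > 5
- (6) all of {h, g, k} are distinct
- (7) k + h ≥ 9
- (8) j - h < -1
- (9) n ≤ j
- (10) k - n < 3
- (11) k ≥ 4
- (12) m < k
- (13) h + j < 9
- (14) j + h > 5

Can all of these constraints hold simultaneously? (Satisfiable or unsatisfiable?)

Unsatisfiable

Constraints 2, 4, and 11 confine each of h, g, k to the 2 values {4, 5} (the domain already gives each ≤ 5).
Constraint 6 requires all 3 of them to be distinct, but only 2 values are available — impossible by the pigeonhole principle.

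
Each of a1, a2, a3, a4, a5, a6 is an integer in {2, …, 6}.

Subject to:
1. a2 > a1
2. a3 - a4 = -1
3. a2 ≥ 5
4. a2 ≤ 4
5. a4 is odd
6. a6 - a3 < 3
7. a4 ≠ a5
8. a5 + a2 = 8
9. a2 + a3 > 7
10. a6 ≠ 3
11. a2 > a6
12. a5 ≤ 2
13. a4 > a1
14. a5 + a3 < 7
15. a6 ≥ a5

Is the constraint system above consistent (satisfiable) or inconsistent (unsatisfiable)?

From constraint 12: a5 ≤ 2. From constraint 4: a2 ≤ 4. Hence a5 + a2 ≤ 6. But constraint 8 requires a5 + a2 = 8, and 8 > 6. Contradiction.

Unsatisfiable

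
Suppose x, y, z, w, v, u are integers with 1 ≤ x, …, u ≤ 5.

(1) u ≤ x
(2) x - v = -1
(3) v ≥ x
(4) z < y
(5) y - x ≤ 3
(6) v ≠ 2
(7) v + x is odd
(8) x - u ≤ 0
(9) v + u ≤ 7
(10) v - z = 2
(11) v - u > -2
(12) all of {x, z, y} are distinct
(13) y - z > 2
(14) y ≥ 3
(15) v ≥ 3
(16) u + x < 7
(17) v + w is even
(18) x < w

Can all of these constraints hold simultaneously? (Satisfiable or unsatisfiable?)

Satisfiable

Take x = 2, y = 5, z = 1, w = 5, v = 3, u = 2. Then constraint 2: x - v = -1; constraint 5: y - x = 3, and every other listed constraint is also met.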